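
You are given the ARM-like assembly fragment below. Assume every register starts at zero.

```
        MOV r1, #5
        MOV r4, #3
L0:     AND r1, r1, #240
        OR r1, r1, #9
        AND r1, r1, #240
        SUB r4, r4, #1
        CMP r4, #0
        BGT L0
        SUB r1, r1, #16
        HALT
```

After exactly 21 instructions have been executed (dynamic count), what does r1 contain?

after MOV r1, #5: r1=5
after MOV r4, #3: r4=3
after AND r1, r1, #240: r1=5&240=0
after OR r1, r1, #9: r1=0|9=9
after AND r1, r1, #240: r1=9&240=0
after SUB r4, r4, #1: r4=3-1=2
CMP r4, #0  (cmp 2,0)
BGT L0: taken
after AND r1, r1, #240: r1=0&240=0
after OR r1, r1, #9: r1=0|9=9
after AND r1, r1, #240: r1=9&240=0
after SUB r4, r4, #1: r4=2-1=1
CMP r4, #0  (cmp 1,0)
BGT L0: taken
after AND r1, r1, #240: r1=0&240=0
after OR r1, r1, #9: r1=0|9=9
after AND r1, r1, #240: r1=9&240=0
after SUB r4, r4, #1: r4=1-1=0
CMP r4, #0  (cmp 0,0)
BGT L0: not taken
after SUB r1, r1, #16: r1=0-16=-16
After step 21: r1 = -16.

-16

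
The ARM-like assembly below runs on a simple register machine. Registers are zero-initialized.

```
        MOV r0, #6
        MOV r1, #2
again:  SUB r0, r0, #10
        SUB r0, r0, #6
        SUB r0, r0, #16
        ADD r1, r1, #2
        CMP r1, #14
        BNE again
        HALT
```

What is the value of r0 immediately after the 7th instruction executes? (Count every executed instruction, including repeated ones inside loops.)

MOV r0, #6 → r0=6
MOV r1, #2 → r1=2
SUB r0, r0, #10 → r0=6-10=-4
SUB r0, r0, #6 → r0=(-4)-6=-10
SUB r0, r0, #16 → r0=(-10)-16=-26
ADD r1, r1, #2 → r1=2+2=4
CMP r1, #14  (cmp 4,14)
After step 7: r0 = -26.

-26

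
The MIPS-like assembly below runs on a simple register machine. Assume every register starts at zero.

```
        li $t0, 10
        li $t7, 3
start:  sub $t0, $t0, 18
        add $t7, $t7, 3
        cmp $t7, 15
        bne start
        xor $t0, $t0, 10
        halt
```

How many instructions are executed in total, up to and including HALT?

20

after li $t0, 10: $t0=10
after li $t7, 3: $t7=3
after sub $t0, $t0, 18: $t0=10-18=-8
after add $t7, $t7, 3: $t7=3+3=6
cmp $t7, 15  (cmp 6,15)
bne start: taken
after sub $t0, $t0, 18: $t0=(-8)-18=-26
after add $t7, $t7, 3: $t7=6+3=9
cmp $t7, 15  (cmp 9,15)
bne start: taken
after sub $t0, $t0, 18: $t0=(-26)-18=-44
after add $t7, $t7, 3: $t7=9+3=12
cmp $t7, 15  (cmp 12,15)
bne start: taken
after sub $t0, $t0, 18: $t0=(-44)-18=-62
after add $t7, $t7, 3: $t7=12+3=15
cmp $t7, 15  (cmp 15,15)
bne start: not taken
after xor $t0, $t0, 10: $t0=(-62)^10=-56
halt.
Total executed instructions: 20.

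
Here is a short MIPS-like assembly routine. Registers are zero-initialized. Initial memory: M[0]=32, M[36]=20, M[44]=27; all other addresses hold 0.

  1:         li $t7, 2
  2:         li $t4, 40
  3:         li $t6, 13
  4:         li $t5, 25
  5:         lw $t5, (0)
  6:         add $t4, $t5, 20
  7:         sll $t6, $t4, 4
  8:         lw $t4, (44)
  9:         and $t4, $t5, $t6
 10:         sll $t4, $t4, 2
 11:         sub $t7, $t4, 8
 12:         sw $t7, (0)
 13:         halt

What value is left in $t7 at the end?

-8

after li $t7, 2: $t7=2
after li $t4, 40: $t4=40
after li $t6, 13: $t6=13
after li $t5, 25: $t5=25
after lw $t5, (0): $t5=M[0]=32
after add $t4, $t5, 20: $t4=32+20=52
after sll $t6, $t4, 4: $t6=52<<4=832
after lw $t4, (44): $t4=M[44]=27
after and $t4, $t5, $t6: $t4=32&832=0
after sll $t4, $t4, 2: $t4=0<<2=0
after sub $t7, $t4, 8: $t7=0-8=-8
sw $t7, (0) → M[0]=-8
halt.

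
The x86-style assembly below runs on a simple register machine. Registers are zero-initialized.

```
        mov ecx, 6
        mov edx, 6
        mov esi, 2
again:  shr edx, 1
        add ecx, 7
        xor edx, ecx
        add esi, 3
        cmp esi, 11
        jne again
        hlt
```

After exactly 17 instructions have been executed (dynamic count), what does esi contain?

ecx=6
edx=6
esi=2
edx=6>>1=3
ecx=6+7=13
edx=3^13=14
esi=2+3=5
cmp esi, 11  (cmp 5,11)
jne again: taken
edx=14>>1=7
ecx=13+7=20
edx=7^20=19
esi=5+3=8
cmp esi, 11  (cmp 8,11)
jne again: taken
edx=19>>1=9
ecx=20+7=27
After step 17: esi = 8.

8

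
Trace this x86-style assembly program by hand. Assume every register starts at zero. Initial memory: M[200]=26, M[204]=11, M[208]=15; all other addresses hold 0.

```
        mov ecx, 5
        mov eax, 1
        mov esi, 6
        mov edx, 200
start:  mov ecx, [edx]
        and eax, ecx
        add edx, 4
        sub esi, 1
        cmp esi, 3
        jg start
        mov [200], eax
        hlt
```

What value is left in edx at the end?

212

ecx=5
eax=1
esi=6
edx=200
ecx=M[200]=26
eax=1&26=0
edx=200+4=204
esi=6-1=5
cmp esi, 3  (cmp 5,3)
jg start: taken
ecx=M[204]=11
eax=0&11=0
edx=204+4=208
esi=5-1=4
cmp esi, 3  (cmp 4,3)
jg start: taken
ecx=M[208]=15
eax=0&15=0
edx=208+4=212
esi=4-1=3
cmp esi, 3  (cmp 3,3)
jg start: not taken
mov [200], eax → M[200]=0
halt.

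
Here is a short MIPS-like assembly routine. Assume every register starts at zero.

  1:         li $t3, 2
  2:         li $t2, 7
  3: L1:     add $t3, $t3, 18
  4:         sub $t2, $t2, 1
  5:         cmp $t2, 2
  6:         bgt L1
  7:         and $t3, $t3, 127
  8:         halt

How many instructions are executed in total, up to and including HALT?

$t3=2
$t2=7
$t3=2+18=20
$t2=7-1=6
cmp $t2, 2  (cmp 6,2)
bgt L1: taken
$t3=20+18=38
$t2=6-1=5
cmp $t2, 2  (cmp 5,2)
bgt L1: taken
$t3=38+18=56
$t2=5-1=4
cmp $t2, 2  (cmp 4,2)
bgt L1: taken
$t3=56+18=74
$t2=4-1=3
cmp $t2, 2  (cmp 3,2)
bgt L1: taken
$t3=74+18=92
$t2=3-1=2
cmp $t2, 2  (cmp 2,2)
bgt L1: not taken
$t3=92&127=92
halt.
Total executed instructions: 24.

24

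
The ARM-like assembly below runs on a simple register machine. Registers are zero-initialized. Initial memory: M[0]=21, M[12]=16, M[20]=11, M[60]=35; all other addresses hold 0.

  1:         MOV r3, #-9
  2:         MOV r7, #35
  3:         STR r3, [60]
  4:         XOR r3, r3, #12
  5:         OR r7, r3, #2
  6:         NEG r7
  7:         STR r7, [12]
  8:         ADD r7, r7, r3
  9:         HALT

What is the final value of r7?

after MOV r3, #-9: r3=-9
after MOV r7, #35: r7=35
STR r3, [60] → M[60]=-9
after XOR r3, r3, #12: r3=(-9)^12=-5
after OR r7, r3, #2: r7=(-5)|2=-5
after NEG r7: r7=-(-5)=5
STR r7, [12] → M[12]=5
after ADD r7, r7, r3: r7=5+(-5)=0
halt.

0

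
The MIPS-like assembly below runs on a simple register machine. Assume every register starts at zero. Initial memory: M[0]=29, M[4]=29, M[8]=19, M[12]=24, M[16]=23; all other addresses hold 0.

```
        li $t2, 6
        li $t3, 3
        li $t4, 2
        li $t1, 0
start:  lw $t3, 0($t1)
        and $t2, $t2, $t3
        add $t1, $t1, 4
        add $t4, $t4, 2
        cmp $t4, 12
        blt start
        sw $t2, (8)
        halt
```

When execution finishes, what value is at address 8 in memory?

after li $t2, 6: $t2=6
after li $t3, 3: $t3=3
after li $t4, 2: $t4=2
after li $t1, 0: $t1=0
after lw $t3, 0($t1): $t3=M[0]=29
after and $t2, $t2, $t3: $t2=6&29=4
after add $t1, $t1, 4: $t1=0+4=4
after add $t4, $t4, 2: $t4=2+2=4
cmp $t4, 12  (cmp 4,12)
blt start: taken
after lw $t3, 0($t1): $t3=M[4]=29
after and $t2, $t2, $t3: $t2=4&29=4
after add $t1, $t1, 4: $t1=4+4=8
after add $t4, $t4, 2: $t4=4+2=6
cmp $t4, 12  (cmp 6,12)
blt start: taken
after lw $t3, 0($t1): $t3=M[8]=19
after and $t2, $t2, $t3: $t2=4&19=0
after add $t1, $t1, 4: $t1=8+4=12
after add $t4, $t4, 2: $t4=6+2=8
cmp $t4, 12  (cmp 8,12)
blt start: taken
after lw $t3, 0($t1): $t3=M[12]=24
after and $t2, $t2, $t3: $t2=0&24=0
after add $t1, $t1, 4: $t1=12+4=16
after add $t4, $t4, 2: $t4=8+2=10
cmp $t4, 12  (cmp 10,12)
blt start: taken
after lw $t3, 0($t1): $t3=M[16]=23
after and $t2, $t2, $t3: $t2=0&23=0
after add $t1, $t1, 4: $t1=16+4=20
after add $t4, $t4, 2: $t4=10+2=12
cmp $t4, 12  (cmp 12,12)
blt start: not taken
sw $t2, (8) → M[8]=0
halt.

0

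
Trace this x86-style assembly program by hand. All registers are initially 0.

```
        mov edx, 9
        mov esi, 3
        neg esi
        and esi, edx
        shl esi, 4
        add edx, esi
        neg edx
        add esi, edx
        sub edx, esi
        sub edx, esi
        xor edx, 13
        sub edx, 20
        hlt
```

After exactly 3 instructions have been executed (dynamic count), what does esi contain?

after mov edx, 9: edx=9
after mov esi, 3: esi=3
after neg esi: esi=-(3)=-3
After step 3: esi = -3.

-3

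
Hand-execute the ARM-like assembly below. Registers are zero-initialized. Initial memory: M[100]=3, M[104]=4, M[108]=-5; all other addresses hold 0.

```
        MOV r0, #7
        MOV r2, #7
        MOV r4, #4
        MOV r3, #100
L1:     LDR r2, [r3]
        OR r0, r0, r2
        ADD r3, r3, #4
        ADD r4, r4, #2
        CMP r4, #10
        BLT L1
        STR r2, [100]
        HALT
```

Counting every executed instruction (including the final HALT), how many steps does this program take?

24

r0=7
r2=7
r4=4
r3=100
r2=M[100]=3
r0=7|3=7
r3=100+4=104
r4=4+2=6
CMP r4, #10  (cmp 6,10)
BLT L1: taken
r2=M[104]=4
r0=7|4=7
r3=104+4=108
r4=6+2=8
CMP r4, #10  (cmp 8,10)
BLT L1: taken
r2=M[108]=-5
r0=7|(-5)=-1
r3=108+4=112
r4=8+2=10
CMP r4, #10  (cmp 10,10)
BLT L1: not taken
STR r2, [100] → M[100]=-5
halt.
Total executed instructions: 24.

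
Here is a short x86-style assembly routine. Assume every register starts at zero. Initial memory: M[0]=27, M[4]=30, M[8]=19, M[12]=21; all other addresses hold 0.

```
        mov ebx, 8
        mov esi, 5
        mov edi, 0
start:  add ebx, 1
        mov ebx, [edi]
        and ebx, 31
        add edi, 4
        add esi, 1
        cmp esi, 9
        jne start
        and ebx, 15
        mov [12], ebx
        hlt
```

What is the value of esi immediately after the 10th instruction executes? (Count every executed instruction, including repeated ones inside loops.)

after mov ebx, 8: ebx=8
after mov esi, 5: esi=5
after mov edi, 0: edi=0
after add ebx, 1: ebx=8+1=9
after mov ebx, [edi]: ebx=M[0]=27
after and ebx, 31: ebx=27&31=27
after add edi, 4: edi=0+4=4
after add esi, 1: esi=5+1=6
cmp esi, 9  (cmp 6,9)
jne start: taken
After step 10: esi = 6.

6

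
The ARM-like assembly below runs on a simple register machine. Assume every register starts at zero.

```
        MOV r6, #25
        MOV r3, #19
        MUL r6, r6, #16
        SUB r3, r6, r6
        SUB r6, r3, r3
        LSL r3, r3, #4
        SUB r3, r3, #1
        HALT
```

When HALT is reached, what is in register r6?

0

MOV r6, #25 → r6=25
MOV r3, #19 → r3=19
MUL r6, r6, #16 → r6=25*16=400
SUB r3, r6, r6 → r3=400-400=0
SUB r6, r3, r3 → r6=0-0=0
LSL r3, r3, #4 → r3=0<<4=0
SUB r3, r3, #1 → r3=0-1=-1
halt.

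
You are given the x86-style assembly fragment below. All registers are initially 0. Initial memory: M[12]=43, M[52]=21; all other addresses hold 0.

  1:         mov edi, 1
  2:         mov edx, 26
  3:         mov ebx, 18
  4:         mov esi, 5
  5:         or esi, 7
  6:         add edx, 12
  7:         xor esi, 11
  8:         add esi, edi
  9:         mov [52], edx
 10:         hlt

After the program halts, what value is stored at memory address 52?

38

mov edi, 1 → edi=1
mov edx, 26 → edx=26
mov ebx, 18 → ebx=18
mov esi, 5 → esi=5
or esi, 7 → esi=5|7=7
add edx, 12 → edx=26+12=38
xor esi, 11 → esi=7^11=12
add esi, edi → esi=12+1=13
mov [52], edx → M[52]=38
halt.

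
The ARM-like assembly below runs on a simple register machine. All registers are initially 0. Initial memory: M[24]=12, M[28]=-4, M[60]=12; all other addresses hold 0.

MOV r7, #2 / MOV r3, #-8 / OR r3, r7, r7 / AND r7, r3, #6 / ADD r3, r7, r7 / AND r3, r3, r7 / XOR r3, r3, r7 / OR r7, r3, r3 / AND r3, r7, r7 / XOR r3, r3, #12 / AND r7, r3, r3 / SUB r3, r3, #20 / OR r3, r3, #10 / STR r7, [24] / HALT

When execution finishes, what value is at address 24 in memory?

14

after MOV r7, #2: r7=2
after MOV r3, #-8: r3=-8
after OR r3, r7, r7: r3=2|2=2
after AND r7, r3, #6: r7=2&6=2
after ADD r3, r7, r7: r3=2+2=4
after AND r3, r3, r7: r3=4&2=0
after XOR r3, r3, r7: r3=0^2=2
after OR r7, r3, r3: r7=2|2=2
after AND r3, r7, r7: r3=2&2=2
after XOR r3, r3, #12: r3=2^12=14
after AND r7, r3, r3: r7=14&14=14
after SUB r3, r3, #20: r3=14-20=-6
after OR r3, r3, #10: r3=(-6)|10=-6
STR r7, [24] → M[24]=14
halt.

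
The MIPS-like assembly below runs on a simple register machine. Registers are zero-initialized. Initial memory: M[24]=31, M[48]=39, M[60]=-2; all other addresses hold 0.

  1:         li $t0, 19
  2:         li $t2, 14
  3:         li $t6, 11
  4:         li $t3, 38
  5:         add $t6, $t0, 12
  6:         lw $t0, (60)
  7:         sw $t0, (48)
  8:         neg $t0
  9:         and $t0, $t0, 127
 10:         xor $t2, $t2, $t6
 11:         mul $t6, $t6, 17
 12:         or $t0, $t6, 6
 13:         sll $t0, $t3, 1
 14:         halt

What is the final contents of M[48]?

after li $t0, 19: $t0=19
after li $t2, 14: $t2=14
after li $t6, 11: $t6=11
after li $t3, 38: $t3=38
after add $t6, $t0, 12: $t6=19+12=31
after lw $t0, (60): $t0=M[60]=-2
sw $t0, (48) → M[48]=-2
after neg $t0: $t0=-(-2)=2
after and $t0, $t0, 127: $t0=2&127=2
after xor $t2, $t2, $t6: $t2=14^31=17
after mul $t6, $t6, 17: $t6=31*17=527
after or $t0, $t6, 6: $t0=527|6=527
after sll $t0, $t3, 1: $t0=38<<1=76
halt.

-2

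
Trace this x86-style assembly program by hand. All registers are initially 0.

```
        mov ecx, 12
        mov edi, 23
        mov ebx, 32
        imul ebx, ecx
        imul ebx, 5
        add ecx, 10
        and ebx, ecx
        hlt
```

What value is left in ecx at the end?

ecx=12
edi=23
ebx=32
ebx=32*12=384
ebx=384*5=1920
ecx=12+10=22
ebx=1920&22=0
halt.

22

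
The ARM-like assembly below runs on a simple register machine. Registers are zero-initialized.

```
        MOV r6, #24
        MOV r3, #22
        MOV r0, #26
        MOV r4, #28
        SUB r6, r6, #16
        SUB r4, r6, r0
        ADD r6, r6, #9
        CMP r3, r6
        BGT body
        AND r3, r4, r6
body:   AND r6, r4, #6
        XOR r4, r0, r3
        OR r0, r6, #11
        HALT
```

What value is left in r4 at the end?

12

MOV r6, #24 → r6=24
MOV r3, #22 → r3=22
MOV r0, #26 → r0=26
MOV r4, #28 → r4=28
SUB r6, r6, #16 → r6=24-16=8
SUB r4, r6, r0 → r4=8-26=-18
ADD r6, r6, #9 → r6=8+9=17
CMP r3, r6  (cmp 22,17)
BGT body: taken
AND r6, r4, #6 → r6=(-18)&6=6
XOR r4, r0, r3 → r4=26^22=12
OR r0, r6, #11 → r0=6|11=15
halt.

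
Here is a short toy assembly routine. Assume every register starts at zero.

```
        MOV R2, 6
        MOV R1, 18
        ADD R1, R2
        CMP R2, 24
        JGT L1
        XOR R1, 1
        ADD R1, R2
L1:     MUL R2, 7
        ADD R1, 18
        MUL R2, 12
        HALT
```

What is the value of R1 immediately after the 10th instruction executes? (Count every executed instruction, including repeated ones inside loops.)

after MOV R2, 6: R2=6
after MOV R1, 18: R1=18
after ADD R1, R2: R1=18+6=24
CMP R2, 24  (cmp 6,24)
JGT L1: not taken
after XOR R1, 1: R1=24^1=25
after ADD R1, R2: R1=25+6=31
after MUL R2, 7: R2=6*7=42
after ADD R1, 18: R1=31+18=49
after MUL R2, 12: R2=42*12=504
After step 10: R1 = 49.

49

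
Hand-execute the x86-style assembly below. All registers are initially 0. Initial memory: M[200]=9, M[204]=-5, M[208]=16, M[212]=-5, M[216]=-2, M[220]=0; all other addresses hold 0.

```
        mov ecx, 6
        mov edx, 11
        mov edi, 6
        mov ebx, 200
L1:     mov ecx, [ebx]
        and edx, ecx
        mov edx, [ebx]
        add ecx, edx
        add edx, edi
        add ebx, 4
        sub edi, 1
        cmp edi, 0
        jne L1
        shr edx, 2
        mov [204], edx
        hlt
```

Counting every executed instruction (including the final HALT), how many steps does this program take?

after mov ecx, 6: ecx=6
after mov edx, 11: edx=11
after mov edi, 6: edi=6
after mov ebx, 200: ebx=200
after mov ecx, [ebx]: ecx=M[200]=9
after and edx, ecx: edx=11&9=9
after mov edx, [ebx]: edx=M[200]=9
after add ecx, edx: ecx=9+9=18
after add edx, edi: edx=9+6=15
after add ebx, 4: ebx=200+4=204
after sub edi, 1: edi=6-1=5
cmp edi, 0  (cmp 5,0)
jne L1: taken
after mov ecx, [ebx]: ecx=M[204]=-5
after and edx, ecx: edx=15&(-5)=11
after mov edx, [ebx]: edx=M[204]=-5
after add ecx, edx: ecx=(-5)+(-5)=-10
after add edx, edi: edx=(-5)+5=0
after add ebx, 4: ebx=204+4=208
after sub edi, 1: edi=5-1=4
cmp edi, 0  (cmp 4,0)
jne L1: taken
after mov ecx, [ebx]: ecx=M[208]=16
after and edx, ecx: edx=0&16=0
after mov edx, [ebx]: edx=M[208]=16
after add ecx, edx: ecx=16+16=32
after add edx, edi: edx=16+4=20
after add ebx, 4: ebx=208+4=212
after sub edi, 1: edi=4-1=3
cmp edi, 0  (cmp 3,0)
jne L1: taken
after mov ecx, [ebx]: ecx=M[212]=-5
after and edx, ecx: edx=20&(-5)=16
after mov edx, [ebx]: edx=M[212]=-5
after add ecx, edx: ecx=(-5)+(-5)=-10
after add edx, edi: edx=(-5)+3=-2
after add ebx, 4: ebx=212+4=216
after sub edi, 1: edi=3-1=2
cmp edi, 0  (cmp 2,0)
jne L1: taken
after mov ecx, [ebx]: ecx=M[216]=-2
after and edx, ecx: edx=(-2)&(-2)=-2
after mov edx, [ebx]: edx=M[216]=-2
after add ecx, edx: ecx=(-2)+(-2)=-4
after add edx, edi: edx=(-2)+2=0
after add ebx, 4: ebx=216+4=220
after sub edi, 1: edi=2-1=1
cmp edi, 0  (cmp 1,0)
jne L1: taken
after mov ecx, [ebx]: ecx=M[220]=0
after and edx, ecx: edx=0&0=0
after mov edx, [ebx]: edx=M[220]=0
after add ecx, edx: ecx=0+0=0
after add edx, edi: edx=0+1=1
after add ebx, 4: ebx=220+4=224
after sub edi, 1: edi=1-1=0
cmp edi, 0  (cmp 0,0)
jne L1: not taken
after shr edx, 2: edx=1>>2=0
mov [204], edx → M[204]=0
halt.
Total executed instructions: 61.

61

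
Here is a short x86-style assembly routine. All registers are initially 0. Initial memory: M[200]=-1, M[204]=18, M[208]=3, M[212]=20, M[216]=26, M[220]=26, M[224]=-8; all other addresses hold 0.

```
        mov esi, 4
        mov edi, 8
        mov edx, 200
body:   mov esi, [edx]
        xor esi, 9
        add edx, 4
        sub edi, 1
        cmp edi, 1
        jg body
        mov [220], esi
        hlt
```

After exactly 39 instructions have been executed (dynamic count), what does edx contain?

224

after mov esi, 4: esi=4
after mov edi, 8: edi=8
after mov edx, 200: edx=200
after mov esi, [edx]: esi=M[200]=-1
after xor esi, 9: esi=(-1)^9=-10
after add edx, 4: edx=200+4=204
after sub edi, 1: edi=8-1=7
cmp edi, 1  (cmp 7,1)
jg body: taken
after mov esi, [edx]: esi=M[204]=18
after xor esi, 9: esi=18^9=27
after add edx, 4: edx=204+4=208
after sub edi, 1: edi=7-1=6
cmp edi, 1  (cmp 6,1)
jg body: taken
after mov esi, [edx]: esi=M[208]=3
after xor esi, 9: esi=3^9=10
after add edx, 4: edx=208+4=212
after sub edi, 1: edi=6-1=5
cmp edi, 1  (cmp 5,1)
jg body: taken
after mov esi, [edx]: esi=M[212]=20
after xor esi, 9: esi=20^9=29
after add edx, 4: edx=212+4=216
after sub edi, 1: edi=5-1=4
cmp edi, 1  (cmp 4,1)
jg body: taken
after mov esi, [edx]: esi=M[216]=26
after xor esi, 9: esi=26^9=19
after add edx, 4: edx=216+4=220
after sub edi, 1: edi=4-1=3
cmp edi, 1  (cmp 3,1)
jg body: taken
after mov esi, [edx]: esi=M[220]=26
after xor esi, 9: esi=26^9=19
after add edx, 4: edx=220+4=224
after sub edi, 1: edi=3-1=2
cmp edi, 1  (cmp 2,1)
jg body: taken
After step 39: edx = 224.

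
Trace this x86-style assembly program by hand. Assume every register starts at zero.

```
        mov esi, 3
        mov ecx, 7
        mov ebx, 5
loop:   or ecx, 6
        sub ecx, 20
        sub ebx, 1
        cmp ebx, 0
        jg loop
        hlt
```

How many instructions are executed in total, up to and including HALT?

29

esi=3
ecx=7
ebx=5
ecx=7|6=7
ecx=7-20=-13
ebx=5-1=4
cmp ebx, 0  (cmp 4,0)
jg loop: taken
ecx=(-13)|6=-9
ecx=(-9)-20=-29
ebx=4-1=3
cmp ebx, 0  (cmp 3,0)
jg loop: taken
ecx=(-29)|6=-25
ecx=(-25)-20=-45
ebx=3-1=2
cmp ebx, 0  (cmp 2,0)
jg loop: taken
ecx=(-45)|6=-41
ecx=(-41)-20=-61
ebx=2-1=1
cmp ebx, 0  (cmp 1,0)
jg loop: taken
ecx=(-61)|6=-57
ecx=(-57)-20=-77
ebx=1-1=0
cmp ebx, 0  (cmp 0,0)
jg loop: not taken
halt.
Total executed instructions: 29.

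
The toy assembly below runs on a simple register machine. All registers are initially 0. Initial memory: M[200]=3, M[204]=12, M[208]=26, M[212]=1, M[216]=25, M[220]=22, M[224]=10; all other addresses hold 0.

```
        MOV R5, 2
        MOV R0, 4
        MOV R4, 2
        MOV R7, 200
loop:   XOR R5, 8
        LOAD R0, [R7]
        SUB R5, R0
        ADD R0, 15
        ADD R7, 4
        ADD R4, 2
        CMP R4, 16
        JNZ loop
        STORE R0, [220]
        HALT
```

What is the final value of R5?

R5=2
R0=4
R4=2
R7=200
R5=2^8=10
R0=M[200]=3
R5=10-3=7
R0=3+15=18
R7=200+4=204
R4=2+2=4
CMP R4, 16  (cmp 4,16)
JNZ loop: taken
R5=7^8=15
R0=M[204]=12
R5=15-12=3
R0=12+15=27
R7=204+4=208
R4=4+2=6
CMP R4, 16  (cmp 6,16)
JNZ loop: taken
R5=3^8=11
R0=M[208]=26
R5=11-26=-15
R0=26+15=41
R7=208+4=212
R4=6+2=8
CMP R4, 16  (cmp 8,16)
JNZ loop: taken
R5=(-15)^8=-7
R0=M[212]=1
R5=(-7)-1=-8
R0=1+15=16
R7=212+4=216
R4=8+2=10
CMP R4, 16  (cmp 10,16)
JNZ loop: taken
R5=(-8)^8=-16
R0=M[216]=25
R5=(-16)-25=-41
R0=25+15=40
R7=216+4=220
R4=10+2=12
CMP R4, 16  (cmp 12,16)
JNZ loop: taken
R5=(-41)^8=-33
R0=M[220]=22
R5=(-33)-22=-55
R0=22+15=37
R7=220+4=224
R4=12+2=14
CMP R4, 16  (cmp 14,16)
JNZ loop: taken
R5=(-55)^8=-63
R0=M[224]=10
R5=(-63)-10=-73
R0=10+15=25
R7=224+4=228
R4=14+2=16
CMP R4, 16  (cmp 16,16)
JNZ loop: not taken
STORE R0, [220] → M[220]=25
halt.

-73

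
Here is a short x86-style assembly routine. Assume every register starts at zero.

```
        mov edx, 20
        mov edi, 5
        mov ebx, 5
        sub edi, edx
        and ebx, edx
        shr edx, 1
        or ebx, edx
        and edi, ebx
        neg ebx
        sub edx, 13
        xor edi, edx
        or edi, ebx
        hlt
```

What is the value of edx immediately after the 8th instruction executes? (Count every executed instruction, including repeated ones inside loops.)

edx=20
edi=5
ebx=5
edi=5-20=-15
ebx=5&20=4
edx=20>>1=10
ebx=4|10=14
edi=(-15)&14=0
After step 8: edx = 10.

10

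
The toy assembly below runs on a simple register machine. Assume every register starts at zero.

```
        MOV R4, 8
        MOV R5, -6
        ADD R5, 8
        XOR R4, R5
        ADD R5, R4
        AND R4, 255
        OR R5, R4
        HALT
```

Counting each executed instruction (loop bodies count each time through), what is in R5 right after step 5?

MOV R4, 8 → R4=8
MOV R5, -6 → R5=-6
ADD R5, 8 → R5=(-6)+8=2
XOR R4, R5 → R4=8^2=10
ADD R5, R4 → R5=2+10=12
After step 5: R5 = 12.

12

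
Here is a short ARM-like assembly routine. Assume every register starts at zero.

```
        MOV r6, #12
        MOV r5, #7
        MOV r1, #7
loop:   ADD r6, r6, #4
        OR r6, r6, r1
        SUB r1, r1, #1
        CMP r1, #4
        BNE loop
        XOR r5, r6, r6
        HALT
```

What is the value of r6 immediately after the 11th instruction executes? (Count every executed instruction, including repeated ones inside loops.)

31

after MOV r6, #12: r6=12
after MOV r5, #7: r5=7
after MOV r1, #7: r1=7
after ADD r6, r6, #4: r6=12+4=16
after OR r6, r6, r1: r6=16|7=23
after SUB r1, r1, #1: r1=7-1=6
CMP r1, #4  (cmp 6,4)
BNE loop: taken
after ADD r6, r6, #4: r6=23+4=27
after OR r6, r6, r1: r6=27|6=31
after SUB r1, r1, #1: r1=6-1=5
After step 11: r6 = 31.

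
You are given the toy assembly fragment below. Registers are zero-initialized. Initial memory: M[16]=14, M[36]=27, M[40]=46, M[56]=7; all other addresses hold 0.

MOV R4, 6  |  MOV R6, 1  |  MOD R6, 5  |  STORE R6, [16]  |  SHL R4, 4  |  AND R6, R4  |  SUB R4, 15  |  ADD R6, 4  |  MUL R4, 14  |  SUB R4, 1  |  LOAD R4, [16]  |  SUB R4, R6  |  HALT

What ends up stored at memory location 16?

R4=6
R6=1
R6=1%5=1
STORE R6, [16] → M[16]=1
R4=6<<4=96
R6=1&96=0
R4=96-15=81
R6=0+4=4
R4=81*14=1134
R4=1134-1=1133
R4=M[16]=1
R4=1-4=-3
halt.

1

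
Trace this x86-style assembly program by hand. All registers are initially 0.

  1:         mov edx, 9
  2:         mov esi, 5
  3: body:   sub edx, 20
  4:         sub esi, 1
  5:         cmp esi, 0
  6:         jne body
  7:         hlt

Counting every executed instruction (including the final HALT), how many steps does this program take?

23

after mov edx, 9: edx=9
after mov esi, 5: esi=5
after sub edx, 20: edx=9-20=-11
after sub esi, 1: esi=5-1=4
cmp esi, 0  (cmp 4,0)
jne body: taken
after sub edx, 20: edx=(-11)-20=-31
after sub esi, 1: esi=4-1=3
cmp esi, 0  (cmp 3,0)
jne body: taken
after sub edx, 20: edx=(-31)-20=-51
after sub esi, 1: esi=3-1=2
cmp esi, 0  (cmp 2,0)
jne body: taken
after sub edx, 20: edx=(-51)-20=-71
after sub esi, 1: esi=2-1=1
cmp esi, 0  (cmp 1,0)
jne body: taken
after sub edx, 20: edx=(-71)-20=-91
after sub esi, 1: esi=1-1=0
cmp esi, 0  (cmp 0,0)
jne body: not taken
halt.
Total executed instructions: 23.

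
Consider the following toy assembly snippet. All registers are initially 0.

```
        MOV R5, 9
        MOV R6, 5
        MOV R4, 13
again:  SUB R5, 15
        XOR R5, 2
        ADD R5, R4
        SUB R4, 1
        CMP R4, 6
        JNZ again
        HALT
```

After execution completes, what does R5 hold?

-28

after MOV R5, 9: R5=9
after MOV R6, 5: R6=5
after MOV R4, 13: R4=13
after SUB R5, 15: R5=9-15=-6
after XOR R5, 2: R5=(-6)^2=-8
after ADD R5, R4: R5=(-8)+13=5
after SUB R4, 1: R4=13-1=12
CMP R4, 6  (cmp 12,6)
JNZ again: taken
after SUB R5, 15: R5=5-15=-10
after XOR R5, 2: R5=(-10)^2=-12
after ADD R5, R4: R5=(-12)+12=0
after SUB R4, 1: R4=12-1=11
CMP R4, 6  (cmp 11,6)
JNZ again: taken
after SUB R5, 15: R5=0-15=-15
after XOR R5, 2: R5=(-15)^2=-13
after ADD R5, R4: R5=(-13)+11=-2
after SUB R4, 1: R4=11-1=10
CMP R4, 6  (cmp 10,6)
JNZ again: taken
after SUB R5, 15: R5=(-2)-15=-17
after XOR R5, 2: R5=(-17)^2=-19
after ADD R5, R4: R5=(-19)+10=-9
after SUB R4, 1: R4=10-1=9
CMP R4, 6  (cmp 9,6)
JNZ again: taken
after SUB R5, 15: R5=(-9)-15=-24
after XOR R5, 2: R5=(-24)^2=-22
after ADD R5, R4: R5=(-22)+9=-13
after SUB R4, 1: R4=9-1=8
CMP R4, 6  (cmp 8,6)
JNZ again: taken
after SUB R5, 15: R5=(-13)-15=-28
after XOR R5, 2: R5=(-28)^2=-26
after ADD R5, R4: R5=(-26)+8=-18
after SUB R4, 1: R4=8-1=7
CMP R4, 6  (cmp 7,6)
JNZ again: taken
after SUB R5, 15: R5=(-18)-15=-33
after XOR R5, 2: R5=(-33)^2=-35
after ADD R5, R4: R5=(-35)+7=-28
after SUB R4, 1: R4=7-1=6
CMP R4, 6  (cmp 6,6)
JNZ again: not taken
halt.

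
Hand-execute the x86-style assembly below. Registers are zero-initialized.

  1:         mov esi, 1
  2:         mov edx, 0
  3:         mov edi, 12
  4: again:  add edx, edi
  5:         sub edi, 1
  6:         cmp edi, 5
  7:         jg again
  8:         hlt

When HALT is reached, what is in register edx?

after mov esi, 1: esi=1
after mov edx, 0: edx=0
after mov edi, 12: edi=12
after add edx, edi: edx=0+12=12
after sub edi, 1: edi=12-1=11
cmp edi, 5  (cmp 11,5)
jg again: taken
after add edx, edi: edx=12+11=23
after sub edi, 1: edi=11-1=10
cmp edi, 5  (cmp 10,5)
jg again: taken
after add edx, edi: edx=23+10=33
after sub edi, 1: edi=10-1=9
cmp edi, 5  (cmp 9,5)
jg again: taken
after add edx, edi: edx=33+9=42
after sub edi, 1: edi=9-1=8
cmp edi, 5  (cmp 8,5)
jg again: taken
after add edx, edi: edx=42+8=50
after sub edi, 1: edi=8-1=7
cmp edi, 5  (cmp 7,5)
jg again: taken
after add edx, edi: edx=50+7=57
after sub edi, 1: edi=7-1=6
cmp edi, 5  (cmp 6,5)
jg again: taken
after add edx, edi: edx=57+6=63
after sub edi, 1: edi=6-1=5
cmp edi, 5  (cmp 5,5)
jg again: not taken
halt.

63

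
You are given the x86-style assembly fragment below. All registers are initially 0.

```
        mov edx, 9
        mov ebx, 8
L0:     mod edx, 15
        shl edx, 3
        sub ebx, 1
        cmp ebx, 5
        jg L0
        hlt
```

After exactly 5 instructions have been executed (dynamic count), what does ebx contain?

7

mov edx, 9 → edx=9
mov ebx, 8 → ebx=8
mod edx, 15 → edx=9%15=9
shl edx, 3 → edx=9<<3=72
sub ebx, 1 → ebx=8-1=7
After step 5: ebx = 7.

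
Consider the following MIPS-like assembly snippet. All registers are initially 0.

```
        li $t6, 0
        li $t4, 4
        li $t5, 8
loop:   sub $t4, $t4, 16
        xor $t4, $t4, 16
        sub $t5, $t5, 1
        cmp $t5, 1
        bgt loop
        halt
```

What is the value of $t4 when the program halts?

$t6=0
$t4=4
$t5=8
$t4=4-16=-12
$t4=(-12)^16=-28
$t5=8-1=7
cmp $t5, 1  (cmp 7,1)
bgt loop: taken
$t4=(-28)-16=-44
$t4=(-44)^16=-60
$t5=7-1=6
cmp $t5, 1  (cmp 6,1)
bgt loop: taken
$t4=(-60)-16=-76
$t4=(-76)^16=-92
$t5=6-1=5
cmp $t5, 1  (cmp 5,1)
bgt loop: taken
$t4=(-92)-16=-108
$t4=(-108)^16=-124
$t5=5-1=4
cmp $t5, 1  (cmp 4,1)
bgt loop: taken
$t4=(-124)-16=-140
$t4=(-140)^16=-156
$t5=4-1=3
cmp $t5, 1  (cmp 3,1)
bgt loop: taken
$t4=(-156)-16=-172
$t4=(-172)^16=-188
$t5=3-1=2
cmp $t5, 1  (cmp 2,1)
bgt loop: taken
$t4=(-188)-16=-204
$t4=(-204)^16=-220
$t5=2-1=1
cmp $t5, 1  (cmp 1,1)
bgt loop: not taken
halt.

-220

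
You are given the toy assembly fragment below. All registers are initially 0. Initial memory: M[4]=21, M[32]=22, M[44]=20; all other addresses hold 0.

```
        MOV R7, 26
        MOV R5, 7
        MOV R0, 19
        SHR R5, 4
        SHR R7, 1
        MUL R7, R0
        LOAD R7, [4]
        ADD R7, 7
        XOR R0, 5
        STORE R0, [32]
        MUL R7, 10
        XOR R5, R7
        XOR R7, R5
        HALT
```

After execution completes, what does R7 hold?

0

R7=26
R5=7
R0=19
R5=7>>4=0
R7=26>>1=13
R7=13*19=247
R7=M[4]=21
R7=21+7=28
R0=19^5=22
STORE R0, [32] → M[32]=22
R7=28*10=280
R5=0^280=280
R7=280^280=0
halt.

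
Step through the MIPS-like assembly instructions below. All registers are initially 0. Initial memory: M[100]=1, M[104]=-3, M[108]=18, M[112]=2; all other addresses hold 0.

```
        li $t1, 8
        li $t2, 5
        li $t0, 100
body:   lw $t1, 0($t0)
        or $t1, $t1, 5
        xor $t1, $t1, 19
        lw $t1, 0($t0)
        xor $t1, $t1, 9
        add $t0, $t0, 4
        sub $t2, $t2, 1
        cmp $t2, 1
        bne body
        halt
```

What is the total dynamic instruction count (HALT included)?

after li $t1, 8: $t1=8
after li $t2, 5: $t2=5
after li $t0, 100: $t0=100
after lw $t1, 0($t0): $t1=M[100]=1
after or $t1, $t1, 5: $t1=1|5=5
after xor $t1, $t1, 19: $t1=5^19=22
after lw $t1, 0($t0): $t1=M[100]=1
after xor $t1, $t1, 9: $t1=1^9=8
after add $t0, $t0, 4: $t0=100+4=104
after sub $t2, $t2, 1: $t2=5-1=4
cmp $t2, 1  (cmp 4,1)
bne body: taken
after lw $t1, 0($t0): $t1=M[104]=-3
after or $t1, $t1, 5: $t1=(-3)|5=-3
after xor $t1, $t1, 19: $t1=(-3)^19=-18
after lw $t1, 0($t0): $t1=M[104]=-3
after xor $t1, $t1, 9: $t1=(-3)^9=-12
after add $t0, $t0, 4: $t0=104+4=108
after sub $t2, $t2, 1: $t2=4-1=3
cmp $t2, 1  (cmp 3,1)
bne body: taken
after lw $t1, 0($t0): $t1=M[108]=18
after or $t1, $t1, 5: $t1=18|5=23
after xor $t1, $t1, 19: $t1=23^19=4
after lw $t1, 0($t0): $t1=M[108]=18
after xor $t1, $t1, 9: $t1=18^9=27
after add $t0, $t0, 4: $t0=108+4=112
after sub $t2, $t2, 1: $t2=3-1=2
cmp $t2, 1  (cmp 2,1)
bne body: taken
after lw $t1, 0($t0): $t1=M[112]=2
after or $t1, $t1, 5: $t1=2|5=7
after xor $t1, $t1, 19: $t1=7^19=20
after lw $t1, 0($t0): $t1=M[112]=2
after xor $t1, $t1, 9: $t1=2^9=11
after add $t0, $t0, 4: $t0=112+4=116
after sub $t2, $t2, 1: $t2=2-1=1
cmp $t2, 1  (cmp 1,1)
bne body: not taken
halt.
Total executed instructions: 40.

40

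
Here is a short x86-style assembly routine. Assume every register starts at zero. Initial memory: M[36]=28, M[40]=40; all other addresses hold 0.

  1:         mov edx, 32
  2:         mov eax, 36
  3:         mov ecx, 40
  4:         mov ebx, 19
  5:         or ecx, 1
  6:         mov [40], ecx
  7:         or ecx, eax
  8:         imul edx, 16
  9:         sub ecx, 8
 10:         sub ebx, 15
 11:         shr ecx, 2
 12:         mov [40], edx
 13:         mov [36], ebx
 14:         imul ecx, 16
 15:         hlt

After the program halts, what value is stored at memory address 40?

mov edx, 32 → edx=32
mov eax, 36 → eax=36
mov ecx, 40 → ecx=40
mov ebx, 19 → ebx=19
or ecx, 1 → ecx=40|1=41
mov [40], ecx → M[40]=41
or ecx, eax → ecx=41|36=45
imul edx, 16 → edx=32*16=512
sub ecx, 8 → ecx=45-8=37
sub ebx, 15 → ebx=19-15=4
shr ecx, 2 → ecx=37>>2=9
mov [40], edx → M[40]=512
mov [36], ebx → M[36]=4
imul ecx, 16 → ecx=9*16=144
halt.

512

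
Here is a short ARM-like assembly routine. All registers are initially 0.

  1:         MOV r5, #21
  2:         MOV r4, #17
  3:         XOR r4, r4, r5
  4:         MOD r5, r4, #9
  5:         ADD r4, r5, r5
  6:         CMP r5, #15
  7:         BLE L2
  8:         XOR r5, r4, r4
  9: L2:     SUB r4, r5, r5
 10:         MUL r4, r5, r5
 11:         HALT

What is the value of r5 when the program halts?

after MOV r5, #21: r5=21
after MOV r4, #17: r4=17
after XOR r4, r4, r5: r4=17^21=4
after MOD r5, r4, #9: r5=4%9=4
after ADD r4, r5, r5: r4=4+4=8
CMP r5, #15  (cmp 4,15)
BLE L2: taken
after SUB r4, r5, r5: r4=4-4=0
after MUL r4, r5, r5: r4=4*4=16
halt.

4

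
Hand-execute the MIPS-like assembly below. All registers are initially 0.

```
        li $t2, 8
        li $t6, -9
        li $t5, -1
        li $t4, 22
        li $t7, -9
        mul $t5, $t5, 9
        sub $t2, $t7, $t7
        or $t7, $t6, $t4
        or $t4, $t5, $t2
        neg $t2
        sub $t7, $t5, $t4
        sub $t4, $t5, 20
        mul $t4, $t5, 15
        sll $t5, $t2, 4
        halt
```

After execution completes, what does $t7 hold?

$t2=8
$t6=-9
$t5=-1
$t4=22
$t7=-9
$t5=(-1)*9=-9
$t2=(-9)-(-9)=0
$t7=(-9)|22=-9
$t4=(-9)|0=-9
$t2=-(0)=0
$t7=(-9)-(-9)=0
$t4=(-9)-20=-29
$t4=(-9)*15=-135
$t5=0<<4=0
halt.

0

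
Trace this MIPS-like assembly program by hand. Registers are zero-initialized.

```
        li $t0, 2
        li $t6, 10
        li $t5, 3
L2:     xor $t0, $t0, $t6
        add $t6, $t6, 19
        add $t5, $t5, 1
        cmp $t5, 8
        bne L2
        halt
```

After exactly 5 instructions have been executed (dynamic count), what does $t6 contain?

29

$t0=2
$t6=10
$t5=3
$t0=2^10=8
$t6=10+19=29
After step 5: $t6 = 29.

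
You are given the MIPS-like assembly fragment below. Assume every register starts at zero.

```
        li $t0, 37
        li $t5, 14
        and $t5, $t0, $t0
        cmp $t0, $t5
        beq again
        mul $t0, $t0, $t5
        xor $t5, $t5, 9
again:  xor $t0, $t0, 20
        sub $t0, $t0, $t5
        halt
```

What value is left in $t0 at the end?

12

li $t0, 37 → $t0=37
li $t5, 14 → $t5=14
and $t5, $t0, $t0 → $t5=37&37=37
cmp $t0, $t5  (cmp 37,37)
beq again: taken
xor $t0, $t0, 20 → $t0=37^20=49
sub $t0, $t0, $t5 → $t0=49-37=12
halt.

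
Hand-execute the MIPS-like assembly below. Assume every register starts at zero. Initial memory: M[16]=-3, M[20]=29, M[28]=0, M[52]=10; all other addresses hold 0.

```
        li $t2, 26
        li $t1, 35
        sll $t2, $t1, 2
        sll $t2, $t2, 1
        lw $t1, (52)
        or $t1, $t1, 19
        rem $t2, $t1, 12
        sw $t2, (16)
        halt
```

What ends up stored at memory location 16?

$t2=26
$t1=35
$t2=35<<2=140
$t2=140<<1=280
$t1=M[52]=10
$t1=10|19=27
$t2=27%12=3
sw $t2, (16) → M[16]=3
halt.

3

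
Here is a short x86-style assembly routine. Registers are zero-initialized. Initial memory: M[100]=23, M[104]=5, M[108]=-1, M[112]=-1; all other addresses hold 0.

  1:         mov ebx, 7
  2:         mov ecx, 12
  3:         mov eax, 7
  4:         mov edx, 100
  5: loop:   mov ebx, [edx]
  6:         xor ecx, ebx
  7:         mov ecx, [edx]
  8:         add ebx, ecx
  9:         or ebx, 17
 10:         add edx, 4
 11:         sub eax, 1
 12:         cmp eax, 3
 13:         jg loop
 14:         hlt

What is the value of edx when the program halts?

116

mov ebx, 7 → ebx=7
mov ecx, 12 → ecx=12
mov eax, 7 → eax=7
mov edx, 100 → edx=100
mov ebx, [edx] → ebx=M[100]=23
xor ecx, ebx → ecx=12^23=27
mov ecx, [edx] → ecx=M[100]=23
add ebx, ecx → ebx=23+23=46
or ebx, 17 → ebx=46|17=63
add edx, 4 → edx=100+4=104
sub eax, 1 → eax=7-1=6
cmp eax, 3  (cmp 6,3)
jg loop: taken
mov ebx, [edx] → ebx=M[104]=5
xor ecx, ebx → ecx=23^5=18
mov ecx, [edx] → ecx=M[104]=5
add ebx, ecx → ebx=5+5=10
or ebx, 17 → ebx=10|17=27
add edx, 4 → edx=104+4=108
sub eax, 1 → eax=6-1=5
cmp eax, 3  (cmp 5,3)
jg loop: taken
mov ebx, [edx] → ebx=M[108]=-1
xor ecx, ebx → ecx=5^(-1)=-6
mov ecx, [edx] → ecx=M[108]=-1
add ebx, ecx → ebx=(-1)+(-1)=-2
or ebx, 17 → ebx=(-2)|17=-1
add edx, 4 → edx=108+4=112
sub eax, 1 → eax=5-1=4
cmp eax, 3  (cmp 4,3)
jg loop: taken
mov ebx, [edx] → ebx=M[112]=-1
xor ecx, ebx → ecx=(-1)^(-1)=0
mov ecx, [edx] → ecx=M[112]=-1
add ebx, ecx → ebx=(-1)+(-1)=-2
or ebx, 17 → ebx=(-2)|17=-1
add edx, 4 → edx=112+4=116
sub eax, 1 → eax=4-1=3
cmp eax, 3  (cmp 3,3)
jg loop: not taken
halt.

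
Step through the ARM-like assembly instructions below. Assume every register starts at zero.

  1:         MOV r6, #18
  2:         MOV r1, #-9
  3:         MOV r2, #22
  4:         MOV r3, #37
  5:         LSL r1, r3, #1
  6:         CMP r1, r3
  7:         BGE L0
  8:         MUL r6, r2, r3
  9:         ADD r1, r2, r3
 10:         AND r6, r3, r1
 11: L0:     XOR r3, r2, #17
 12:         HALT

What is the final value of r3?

MOV r6, #18 → r6=18
MOV r1, #-9 → r1=-9
MOV r2, #22 → r2=22
MOV r3, #37 → r3=37
LSL r1, r3, #1 → r1=37<<1=74
CMP r1, r3  (cmp 74,37)
BGE L0: taken
XOR r3, r2, #17 → r3=22^17=7
halt.

7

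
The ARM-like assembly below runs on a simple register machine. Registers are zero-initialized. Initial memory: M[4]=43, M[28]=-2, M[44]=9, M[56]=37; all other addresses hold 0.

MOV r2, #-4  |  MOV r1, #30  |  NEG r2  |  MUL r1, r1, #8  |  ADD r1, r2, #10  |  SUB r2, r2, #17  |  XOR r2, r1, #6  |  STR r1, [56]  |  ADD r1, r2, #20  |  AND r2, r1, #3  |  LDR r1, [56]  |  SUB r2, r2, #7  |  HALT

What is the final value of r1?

14

r2=-4
r1=30
r2=-(-4)=4
r1=30*8=240
r1=4+10=14
r2=4-17=-13
r2=14^6=8
STR r1, [56] → M[56]=14
r1=8+20=28
r2=28&3=0
r1=M[56]=14
r2=0-7=-7
halt.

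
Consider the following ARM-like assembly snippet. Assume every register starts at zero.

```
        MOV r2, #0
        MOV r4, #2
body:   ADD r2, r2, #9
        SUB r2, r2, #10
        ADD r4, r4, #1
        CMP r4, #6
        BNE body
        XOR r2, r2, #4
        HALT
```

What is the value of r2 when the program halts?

MOV r2, #0 → r2=0
MOV r4, #2 → r4=2
ADD r2, r2, #9 → r2=0+9=9
SUB r2, r2, #10 → r2=9-10=-1
ADD r4, r4, #1 → r4=2+1=3
CMP r4, #6  (cmp 3,6)
BNE body: taken
ADD r2, r2, #9 → r2=(-1)+9=8
SUB r2, r2, #10 → r2=8-10=-2
ADD r4, r4, #1 → r4=3+1=4
CMP r4, #6  (cmp 4,6)
BNE body: taken
ADD r2, r2, #9 → r2=(-2)+9=7
SUB r2, r2, #10 → r2=7-10=-3
ADD r4, r4, #1 → r4=4+1=5
CMP r4, #6  (cmp 5,6)
BNE body: taken
ADD r2, r2, #9 → r2=(-3)+9=6
SUB r2, r2, #10 → r2=6-10=-4
ADD r4, r4, #1 → r4=5+1=6
CMP r4, #6  (cmp 6,6)
BNE body: not taken
XOR r2, r2, #4 → r2=(-4)^4=-8
halt.

-8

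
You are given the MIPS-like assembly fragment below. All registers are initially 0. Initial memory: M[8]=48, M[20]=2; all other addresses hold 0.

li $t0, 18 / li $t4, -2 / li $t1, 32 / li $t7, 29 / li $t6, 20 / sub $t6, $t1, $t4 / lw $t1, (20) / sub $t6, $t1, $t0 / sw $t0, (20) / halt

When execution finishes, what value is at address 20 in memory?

18

$t0=18
$t4=-2
$t1=32
$t7=29
$t6=20
$t6=32-(-2)=34
$t1=M[20]=2
$t6=2-18=-16
sw $t0, (20) → M[20]=18
halt.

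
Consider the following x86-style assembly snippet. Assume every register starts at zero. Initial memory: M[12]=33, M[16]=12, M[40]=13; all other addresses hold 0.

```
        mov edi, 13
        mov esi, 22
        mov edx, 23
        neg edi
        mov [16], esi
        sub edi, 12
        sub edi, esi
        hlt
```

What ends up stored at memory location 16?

22

after mov edi, 13: edi=13
after mov esi, 22: esi=22
after mov edx, 23: edx=23
after neg edi: edi=-(13)=-13
mov [16], esi → M[16]=22
after sub edi, 12: edi=(-13)-12=-25
after sub edi, esi: edi=(-25)-22=-47
halt.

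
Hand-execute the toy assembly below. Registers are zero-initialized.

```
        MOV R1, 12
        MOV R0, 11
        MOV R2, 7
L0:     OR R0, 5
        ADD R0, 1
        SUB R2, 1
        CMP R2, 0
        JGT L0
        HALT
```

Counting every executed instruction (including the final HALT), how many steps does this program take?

R1=12
R0=11
R2=7
R0=11|5=15
R0=15+1=16
R2=7-1=6
CMP R2, 0  (cmp 6,0)
JGT L0: taken
R0=16|5=21
R0=21+1=22
R2=6-1=5
CMP R2, 0  (cmp 5,0)
JGT L0: taken
R0=22|5=23
R0=23+1=24
R2=5-1=4
CMP R2, 0  (cmp 4,0)
JGT L0: taken
R0=24|5=29
R0=29+1=30
R2=4-1=3
CMP R2, 0  (cmp 3,0)
JGT L0: taken
R0=30|5=31
R0=31+1=32
R2=3-1=2
CMP R2, 0  (cmp 2,0)
JGT L0: taken
R0=32|5=37
R0=37+1=38
R2=2-1=1
CMP R2, 0  (cmp 1,0)
JGT L0: taken
R0=38|5=39
R0=39+1=40
R2=1-1=0
CMP R2, 0  (cmp 0,0)
JGT L0: not taken
halt.
Total executed instructions: 39.

39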